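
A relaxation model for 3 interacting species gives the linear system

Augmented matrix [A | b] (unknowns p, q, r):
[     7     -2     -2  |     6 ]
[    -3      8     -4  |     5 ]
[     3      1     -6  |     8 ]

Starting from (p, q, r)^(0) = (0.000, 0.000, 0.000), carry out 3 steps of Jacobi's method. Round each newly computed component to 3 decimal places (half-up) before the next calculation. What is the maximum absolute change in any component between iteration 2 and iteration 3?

Iteration 1:
  p = (6 - (-2)·0.000 - (-2)·0.000) / (7) = 0.857
  q = (5 - (-3)·0.000 - (-4)·0.000) / (8) = 0.625
  r = (8 - (3)·0.000 - (1)·0.000) / (-6) = -1.333
Iteration 2:
  p = (6 - (-2)·0.625 - (-2)·-1.333) / (7) = 0.655
  q = (5 - (-3)·0.857 - (-4)·-1.333) / (8) = 0.280
  r = (8 - (3)·0.857 - (1)·0.625) / (-6) = -0.801
Iteration 3:
  p = (6 - (-2)·0.280 - (-2)·-0.801) / (7) = 0.708
  q = (5 - (-3)·0.655 - (-4)·-0.801) / (8) = 0.470
  r = (8 - (3)·0.655 - (1)·0.280) / (-6) = -0.959
Change: (0.053, 0.190, -0.158) → max |·| = 0.190

0.190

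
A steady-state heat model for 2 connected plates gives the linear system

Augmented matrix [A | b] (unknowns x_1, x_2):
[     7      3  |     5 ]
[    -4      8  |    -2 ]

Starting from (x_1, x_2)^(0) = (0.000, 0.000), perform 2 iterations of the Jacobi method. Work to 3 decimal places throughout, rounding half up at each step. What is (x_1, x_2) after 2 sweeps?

(0.821, 0.107)

Iteration 1:
  x_1 = (5 - (3)·0.000) / (7) = 0.714
  x_2 = (-2 - (-4)·0.000) / (8) = -0.250
Iteration 2:
  x_1 = (5 - (3)·-0.250) / (7) = 0.821
  x_2 = (-2 - (-4)·0.714) / (8) = 0.107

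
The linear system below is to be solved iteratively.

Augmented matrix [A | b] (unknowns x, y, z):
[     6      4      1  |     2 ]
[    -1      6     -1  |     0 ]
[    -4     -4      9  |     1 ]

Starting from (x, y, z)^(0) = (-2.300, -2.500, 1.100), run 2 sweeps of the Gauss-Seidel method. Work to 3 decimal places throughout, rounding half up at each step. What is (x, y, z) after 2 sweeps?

(-0.180, 0.159, 0.102)

Iteration 1:
  x = (2 - (4)·-2.500 - (1)·1.100) / (6) = 1.817
  y = (0 - (-1)·1.817 - (-1)·1.100) / (6) = 0.486
  z = (1 - (-4)·1.817 - (-4)·0.486) / (9) = 1.135
Iteration 2:
  x = (2 - (4)·0.486 - (1)·1.135) / (6) = -0.180
  y = (0 - (-1)·-0.180 - (-1)·1.135) / (6) = 0.159
  z = (1 - (-4)·-0.180 - (-4)·0.159) / (9) = 0.102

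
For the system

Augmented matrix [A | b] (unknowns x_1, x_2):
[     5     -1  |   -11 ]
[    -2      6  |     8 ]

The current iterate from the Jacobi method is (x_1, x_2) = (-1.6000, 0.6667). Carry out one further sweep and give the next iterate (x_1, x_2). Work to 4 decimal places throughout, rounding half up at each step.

One sweep:
  x_1 = (-11 - (-1)·0.6667) / (5) = -2.0667
  x_2 = (8 - (-2)·-1.6000) / (6) = 0.8000

(-2.0667, 0.8000)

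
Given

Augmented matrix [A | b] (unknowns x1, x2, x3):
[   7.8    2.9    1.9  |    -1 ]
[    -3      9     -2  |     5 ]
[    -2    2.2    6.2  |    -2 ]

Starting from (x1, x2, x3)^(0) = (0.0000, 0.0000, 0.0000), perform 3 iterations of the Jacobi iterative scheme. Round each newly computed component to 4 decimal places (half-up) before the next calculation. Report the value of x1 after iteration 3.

Iteration 1:
  x1 = (-1 - (2.9)·0.0000 - (1.9)·0.0000) / (7.8) = -0.1282
  x2 = (5 - (-3)·0.0000 - (-2)·0.0000) / (9) = 0.5556
  x3 = (-2 - (-2)·0.0000 - (2.2)·0.0000) / (6.2) = -0.3226
Iteration 2:
  x1 = (-1 - (2.9)·0.5556 - (1.9)·-0.3226) / (7.8) = -0.2562
  x2 = (5 - (-3)·-0.1282 - (-2)·-0.3226) / (9) = 0.4411
  x3 = (-2 - (-2)·-0.1282 - (2.2)·0.5556) / (6.2) = -0.5611
Iteration 3:
  x1 = (-1 - (2.9)·0.4411 - (1.9)·-0.5611) / (7.8) = -0.1555
  x2 = (5 - (-3)·-0.2562 - (-2)·-0.5611) / (9) = 0.3455
  x3 = (-2 - (-2)·-0.2562 - (2.2)·0.4411) / (6.2) = -0.5617

-0.1555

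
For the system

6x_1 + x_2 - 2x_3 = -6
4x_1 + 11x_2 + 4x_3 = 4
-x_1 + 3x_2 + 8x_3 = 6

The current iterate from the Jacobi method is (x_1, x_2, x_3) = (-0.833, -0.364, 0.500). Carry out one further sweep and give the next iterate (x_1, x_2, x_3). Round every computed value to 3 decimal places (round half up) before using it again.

One sweep:
  x_1 = (-6 - (1)·-0.364 - (-2)·0.500) / (6) = -0.773
  x_2 = (4 - (4)·-0.833 - (4)·0.500) / (11) = 0.485
  x_3 = (6 - (-1)·-0.833 - (3)·-0.364) / (8) = 0.782

(-0.773, 0.485, 0.782)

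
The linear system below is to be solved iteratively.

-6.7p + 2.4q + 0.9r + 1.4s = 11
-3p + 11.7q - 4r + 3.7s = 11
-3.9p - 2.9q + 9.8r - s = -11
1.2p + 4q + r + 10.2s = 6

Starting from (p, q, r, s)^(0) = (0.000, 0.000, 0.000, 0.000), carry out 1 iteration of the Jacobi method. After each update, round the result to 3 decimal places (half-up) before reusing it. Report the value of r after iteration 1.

Iteration 1:
  p = (11 - (2.4)·0.000 - (0.9)·0.000 - (1.4)·0.000) / (-6.7) = -1.642
  q = (11 - (-3)·0.000 - (-4)·0.000 - (3.7)·0.000) / (11.7) = 0.940
  r = (-11 - (-3.9)·0.000 - (-2.9)·0.000 - (-1)·0.000) / (9.8) = -1.122
  s = (6 - (1.2)·0.000 - (4)·0.000 - (1)·0.000) / (10.2) = 0.588

-1.122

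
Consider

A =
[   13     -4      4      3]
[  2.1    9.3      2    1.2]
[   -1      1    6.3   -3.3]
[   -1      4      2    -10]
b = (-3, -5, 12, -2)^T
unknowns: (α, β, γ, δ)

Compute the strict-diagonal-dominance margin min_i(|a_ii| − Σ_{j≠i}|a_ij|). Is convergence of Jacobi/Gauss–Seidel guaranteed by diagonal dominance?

row 1: |13| − (4+4+3) = 2
row 2: |9.3| − (2.1+2+1.2) = 4
row 3: |6.3| − (1+1+3.3) = 1
row 4: |-10| − (1+4+2) = 3
minimum over rows = 1 → strictly diagonally dominant (convergence guaranteed)

1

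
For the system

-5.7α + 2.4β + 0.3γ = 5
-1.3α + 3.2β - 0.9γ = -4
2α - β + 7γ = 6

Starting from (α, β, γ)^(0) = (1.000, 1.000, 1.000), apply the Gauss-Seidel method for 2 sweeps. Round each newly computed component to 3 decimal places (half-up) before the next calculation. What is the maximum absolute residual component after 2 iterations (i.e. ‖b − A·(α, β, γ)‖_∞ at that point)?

Iteration 1:
  α = (5 - (2.4)·1.000 - (0.3)·1.000) / (-5.7) = -0.404
  β = (-4 - (-1.3)·-0.404 - (-0.9)·1.000) / (3.2) = -1.133
  γ = (6 - (2)·-0.404 - (-1)·-1.133) / (7) = 0.811
Iteration 2:
  α = (5 - (2.4)·-1.133 - (0.3)·0.811) / (-5.7) = -1.312
  β = (-4 - (-1.3)·-1.312 - (-0.9)·0.811) / (3.2) = -1.555
  γ = (6 - (2)·-1.312 - (-1)·-1.555) / (7) = 1.010
Residual b − A·x = (0.951, 0.179, -0.001); ∞-norm = 0.951

0.951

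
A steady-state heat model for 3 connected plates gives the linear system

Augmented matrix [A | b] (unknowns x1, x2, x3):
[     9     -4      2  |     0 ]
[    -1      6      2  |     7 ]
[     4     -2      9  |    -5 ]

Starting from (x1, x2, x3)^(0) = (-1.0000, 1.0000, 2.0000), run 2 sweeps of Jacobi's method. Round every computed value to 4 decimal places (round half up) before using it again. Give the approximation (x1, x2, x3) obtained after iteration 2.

Iteration 1:
  x1 = (0 - (-4)·1.0000 - (2)·2.0000) / (9) = 0.0000
  x2 = (7 - (-1)·-1.0000 - (2)·2.0000) / (6) = 0.3333
  x3 = (-5 - (4)·-1.0000 - (-2)·1.0000) / (9) = 0.1111
Iteration 2:
  x1 = (0 - (-4)·0.3333 - (2)·0.1111) / (9) = 0.1234
  x2 = (7 - (-1)·0.0000 - (2)·0.1111) / (6) = 1.1296
  x3 = (-5 - (4)·0.0000 - (-2)·0.3333) / (9) = -0.4815

(0.1234, 1.1296, -0.4815)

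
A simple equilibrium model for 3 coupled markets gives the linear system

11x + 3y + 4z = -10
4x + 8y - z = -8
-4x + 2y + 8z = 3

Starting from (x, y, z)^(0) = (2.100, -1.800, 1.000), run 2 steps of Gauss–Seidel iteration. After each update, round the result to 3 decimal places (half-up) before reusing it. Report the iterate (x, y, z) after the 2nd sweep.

(-0.815, -0.579, 0.112)

Iteration 1:
  x = (-10 - (3)·-1.800 - (4)·1.000) / (11) = -0.782
  y = (-8 - (4)·-0.782 - (-1)·1.000) / (8) = -0.484
  z = (3 - (-4)·-0.782 - (2)·-0.484) / (8) = 0.105
Iteration 2:
  x = (-10 - (3)·-0.484 - (4)·0.105) / (11) = -0.815
  y = (-8 - (4)·-0.815 - (-1)·0.105) / (8) = -0.579
  z = (3 - (-4)·-0.815 - (2)·-0.579) / (8) = 0.112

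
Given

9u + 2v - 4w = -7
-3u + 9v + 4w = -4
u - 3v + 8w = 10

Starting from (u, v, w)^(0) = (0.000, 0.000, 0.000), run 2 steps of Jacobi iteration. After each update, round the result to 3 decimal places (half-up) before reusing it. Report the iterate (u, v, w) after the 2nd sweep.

(-0.124, -1.259, 1.181)

Iteration 1:
  u = (-7 - (2)·0.000 - (-4)·0.000) / (9) = -0.778
  v = (-4 - (-3)·0.000 - (4)·0.000) / (9) = -0.444
  w = (10 - (1)·0.000 - (-3)·0.000) / (8) = 1.250
Iteration 2:
  u = (-7 - (2)·-0.444 - (-4)·1.250) / (9) = -0.124
  v = (-4 - (-3)·-0.778 - (4)·1.250) / (9) = -1.259
  w = (10 - (1)·-0.778 - (-3)·-0.444) / (8) = 1.181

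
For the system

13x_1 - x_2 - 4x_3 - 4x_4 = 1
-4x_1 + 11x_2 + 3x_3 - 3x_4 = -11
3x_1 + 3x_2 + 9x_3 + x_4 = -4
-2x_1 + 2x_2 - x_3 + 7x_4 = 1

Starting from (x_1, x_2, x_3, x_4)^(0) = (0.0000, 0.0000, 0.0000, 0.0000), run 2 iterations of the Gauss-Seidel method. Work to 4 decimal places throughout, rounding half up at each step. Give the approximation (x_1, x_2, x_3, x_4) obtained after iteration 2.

Iteration 1:
  x_1 = (1 - (-1)·0.0000 - (-4)·0.0000 - (-4)·0.0000) / (13) = 0.0769
  x_2 = (-11 - (-4)·0.0769 - (3)·0.0000 - (-3)·0.0000) / (11) = -0.9720
  x_3 = (-4 - (3)·0.0769 - (3)·-0.9720 - (1)·0.0000) / (9) = -0.1461
  x_4 = (1 - (-2)·0.0769 - (2)·-0.9720 - (-1)·-0.1461) / (7) = 0.4217
Iteration 2:
  x_1 = (1 - (-1)·-0.9720 - (-4)·-0.1461 - (-4)·0.4217) / (13) = 0.0870
  x_2 = (-11 - (-4)·0.0870 - (3)·-0.1461 - (-3)·0.4217) / (11) = -0.8135
  x_3 = (-4 - (3)·0.0870 - (3)·-0.8135 - (1)·0.4217) / (9) = -0.2491
  x_4 = (1 - (-2)·0.0870 - (2)·-0.8135 - (-1)·-0.2491) / (7) = 0.3646

(0.0870, -0.8135, -0.2491, 0.3646)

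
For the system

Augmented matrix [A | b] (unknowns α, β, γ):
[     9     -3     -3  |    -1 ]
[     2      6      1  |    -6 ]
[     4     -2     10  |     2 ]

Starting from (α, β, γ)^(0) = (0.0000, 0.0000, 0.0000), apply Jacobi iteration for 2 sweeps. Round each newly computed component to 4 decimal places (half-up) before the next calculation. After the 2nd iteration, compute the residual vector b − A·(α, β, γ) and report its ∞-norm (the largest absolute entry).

Iteration 1:
  α = (-1 - (-3)·0.0000 - (-3)·0.0000) / (9) = -0.1111
  β = (-6 - (2)·0.0000 - (1)·0.0000) / (6) = -1.0000
  γ = (2 - (4)·0.0000 - (-2)·0.0000) / (10) = 0.2000
Iteration 2:
  α = (-1 - (-3)·-1.0000 - (-3)·0.2000) / (9) = -0.3778
  β = (-6 - (2)·-0.1111 - (1)·0.2000) / (6) = -0.9963
  γ = (2 - (4)·-0.1111 - (-2)·-1.0000) / (10) = 0.0444
Residual b − A·x = (-0.4555, 0.6890, 1.0746); ∞-norm = 1.0746

1.0746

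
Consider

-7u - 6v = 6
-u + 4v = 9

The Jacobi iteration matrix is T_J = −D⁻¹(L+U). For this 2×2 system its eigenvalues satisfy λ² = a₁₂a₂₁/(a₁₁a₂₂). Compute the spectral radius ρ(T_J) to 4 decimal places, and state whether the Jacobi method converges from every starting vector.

0.4629

a₁₂a₂₁/(a₁₁a₂₂) = (-6)·(-1) / ((-7)·(4)) = -0.214286
ρ = √|-0.214286| = √0.214286 = 0.4629
ρ < 1, so Jacobi converges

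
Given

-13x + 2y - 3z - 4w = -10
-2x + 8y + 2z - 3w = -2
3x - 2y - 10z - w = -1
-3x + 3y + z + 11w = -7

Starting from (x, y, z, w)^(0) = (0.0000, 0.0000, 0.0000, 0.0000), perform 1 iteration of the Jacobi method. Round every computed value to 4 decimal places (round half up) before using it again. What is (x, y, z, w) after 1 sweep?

(0.7692, -0.2500, 0.1000, -0.6364)

Iteration 1:
  x = (-10 - (2)·0.0000 - (-3)·0.0000 - (-4)·0.0000) / (-13) = 0.7692
  y = (-2 - (-2)·0.0000 - (2)·0.0000 - (-3)·0.0000) / (8) = -0.2500
  z = (-1 - (3)·0.0000 - (-2)·0.0000 - (-1)·0.0000) / (-10) = 0.1000
  w = (-7 - (-3)·0.0000 - (3)·0.0000 - (1)·0.0000) / (11) = -0.6364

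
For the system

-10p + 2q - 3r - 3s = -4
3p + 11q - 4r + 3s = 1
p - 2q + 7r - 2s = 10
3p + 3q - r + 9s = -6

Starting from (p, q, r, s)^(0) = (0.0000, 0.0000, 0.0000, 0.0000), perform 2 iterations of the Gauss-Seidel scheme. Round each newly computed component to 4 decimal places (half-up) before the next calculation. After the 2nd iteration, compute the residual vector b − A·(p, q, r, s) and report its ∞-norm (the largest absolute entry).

Iteration 1:
  p = (-4 - (2)·0.0000 - (-3)·0.0000 - (-3)·0.0000) / (-10) = 0.4000
  q = (1 - (3)·0.4000 - (-4)·0.0000 - (3)·0.0000) / (11) = -0.0182
  r = (10 - (1)·0.4000 - (-2)·-0.0182 - (-2)·0.0000) / (7) = 1.3662
  s = (-6 - (3)·0.4000 - (3)·-0.0182 - (-1)·1.3662) / (9) = -0.6421
Iteration 2:
  p = (-4 - (2)·-0.0182 - (-3)·1.3662 - (-3)·-0.6421) / (-10) = 0.1791
  q = (1 - (3)·0.1791 - (-4)·1.3662 - (3)·-0.6421) / (11) = 0.7140
  r = (10 - (1)·0.1791 - (-2)·0.7140 - (-2)·-0.6421) / (7) = 1.4235
  s = (-6 - (3)·0.1791 - (3)·0.7140 - (-1)·1.4235) / (9) = -0.8062
Residual b − A·x = (-1.7851, 0.7213, -0.3280, 0.0000); ∞-norm = 1.7851

1.7851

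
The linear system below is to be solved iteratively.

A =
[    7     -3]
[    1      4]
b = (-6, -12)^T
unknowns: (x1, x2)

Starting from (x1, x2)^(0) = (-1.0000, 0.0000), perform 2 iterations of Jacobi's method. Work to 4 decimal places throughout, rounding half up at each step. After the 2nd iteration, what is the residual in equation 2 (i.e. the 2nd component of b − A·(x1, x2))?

1.1785

Iteration 1:
  x1 = (-6 - (-3)·0.0000) / (7) = -0.8571
  x2 = (-12 - (1)·-1.0000) / (4) = -2.7500
Iteration 2:
  x1 = (-6 - (-3)·-2.7500) / (7) = -2.0357
  x2 = (-12 - (1)·-0.8571) / (4) = -2.7857
Residual b − A·x = (-0.1072, 1.1785)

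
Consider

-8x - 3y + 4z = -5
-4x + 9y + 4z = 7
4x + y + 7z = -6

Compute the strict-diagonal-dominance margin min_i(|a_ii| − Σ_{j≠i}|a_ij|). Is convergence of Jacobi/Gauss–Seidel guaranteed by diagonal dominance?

1

row 1: |-8| − (3+4) = 1
row 2: |9| − (4+4) = 1
row 3: |7| − (4+1) = 2
minimum over rows = 1 → strictly diagonally dominant (convergence guaranteed)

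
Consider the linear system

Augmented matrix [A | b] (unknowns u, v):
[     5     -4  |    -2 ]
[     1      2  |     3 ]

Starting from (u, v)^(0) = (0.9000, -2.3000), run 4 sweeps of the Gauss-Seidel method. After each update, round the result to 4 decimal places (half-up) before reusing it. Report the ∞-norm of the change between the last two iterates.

Iteration 1:
  u = (-2 - (-4)·-2.3000) / (5) = -2.2400
  v = (3 - (1)·-2.2400) / (2) = 2.6200
Iteration 2:
  u = (-2 - (-4)·2.6200) / (5) = 1.6960
  v = (3 - (1)·1.6960) / (2) = 0.6520
Iteration 3:
  u = (-2 - (-4)·0.6520) / (5) = 0.1216
  v = (3 - (1)·0.1216) / (2) = 1.4392
Iteration 4:
  u = (-2 - (-4)·1.4392) / (5) = 0.7514
  v = (3 - (1)·0.7514) / (2) = 1.1243
Change: (0.6298, -0.3149) → max |·| = 0.6298

0.6298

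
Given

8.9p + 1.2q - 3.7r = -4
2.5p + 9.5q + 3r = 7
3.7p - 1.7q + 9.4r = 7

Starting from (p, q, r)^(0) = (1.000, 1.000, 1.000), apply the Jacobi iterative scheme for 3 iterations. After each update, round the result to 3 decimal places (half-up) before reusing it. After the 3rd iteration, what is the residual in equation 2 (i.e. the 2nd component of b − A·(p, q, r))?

-0.506

Iteration 1:
  p = (-4 - (1.2)·1.000 - (-3.7)·1.000) / (8.9) = -0.169
  q = (7 - (2.5)·1.000 - (3)·1.000) / (9.5) = 0.158
  r = (7 - (3.7)·1.000 - (-1.7)·1.000) / (9.4) = 0.532
Iteration 2:
  p = (-4 - (1.2)·0.158 - (-3.7)·0.532) / (8.9) = -0.250
  q = (7 - (2.5)·-0.169 - (3)·0.532) / (9.5) = 0.613
  r = (7 - (3.7)·-0.169 - (-1.7)·0.158) / (9.4) = 0.840
Iteration 3:
  p = (-4 - (1.2)·0.613 - (-3.7)·0.840) / (8.9) = -0.183
  q = (7 - (2.5)·-0.250 - (3)·0.840) / (9.5) = 0.537
  r = (7 - (3.7)·-0.250 - (-1.7)·0.613) / (9.4) = 0.954
Residual b − A·x = (0.514, -0.506, -0.378)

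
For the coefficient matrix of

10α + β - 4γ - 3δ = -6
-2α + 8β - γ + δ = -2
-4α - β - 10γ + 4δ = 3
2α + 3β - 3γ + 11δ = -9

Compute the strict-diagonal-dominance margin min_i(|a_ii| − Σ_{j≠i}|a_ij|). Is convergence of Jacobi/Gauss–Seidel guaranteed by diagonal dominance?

1

row 1: |10| − (1+4+3) = 2
row 2: |8| − (2+1+1) = 4
row 3: |-10| − (4+1+4) = 1
row 4: |11| − (2+3+3) = 3
minimum over rows = 1 → strictly diagonally dominant (convergence guaranteed)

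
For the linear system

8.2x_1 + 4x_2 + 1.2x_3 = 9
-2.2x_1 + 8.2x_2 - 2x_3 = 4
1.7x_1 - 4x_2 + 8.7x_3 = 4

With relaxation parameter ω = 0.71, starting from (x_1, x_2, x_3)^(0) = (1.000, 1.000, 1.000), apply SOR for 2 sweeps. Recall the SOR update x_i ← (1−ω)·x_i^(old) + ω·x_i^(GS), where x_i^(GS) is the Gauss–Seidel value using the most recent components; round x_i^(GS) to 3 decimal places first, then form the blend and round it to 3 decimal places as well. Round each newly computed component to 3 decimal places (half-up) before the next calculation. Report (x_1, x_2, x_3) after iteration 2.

(0.551, 0.865, 0.774)

Iteration 1:
  x_1: GS value = (9 - (4)·1.000 - (1.2)·1.000) / (8.2) = 0.463;  x_1 ← (1−ω)·1.000 + ω·0.463 = 0.619
  x_2: GS value = (4 - (-2.2)·0.619 - (-2)·1.000) / (8.2) = 0.898;  x_2 ← (1−ω)·1.000 + ω·0.898 = 0.928
  x_3: GS value = (4 - (1.7)·0.619 - (-4)·0.928) / (8.7) = 0.765;  x_3 ← (1−ω)·1.000 + ω·0.765 = 0.833
Iteration 2:
  x_1: GS value = (9 - (4)·0.928 - (1.2)·0.833) / (8.2) = 0.523;  x_1 ← (1−ω)·0.619 + ω·0.523 = 0.551
  x_2: GS value = (4 - (-2.2)·0.551 - (-2)·0.833) / (8.2) = 0.839;  x_2 ← (1−ω)·0.928 + ω·0.839 = 0.865
  x_3: GS value = (4 - (1.7)·0.551 - (-4)·0.865) / (8.7) = 0.750;  x_3 ← (1−ω)·0.833 + ω·0.750 = 0.774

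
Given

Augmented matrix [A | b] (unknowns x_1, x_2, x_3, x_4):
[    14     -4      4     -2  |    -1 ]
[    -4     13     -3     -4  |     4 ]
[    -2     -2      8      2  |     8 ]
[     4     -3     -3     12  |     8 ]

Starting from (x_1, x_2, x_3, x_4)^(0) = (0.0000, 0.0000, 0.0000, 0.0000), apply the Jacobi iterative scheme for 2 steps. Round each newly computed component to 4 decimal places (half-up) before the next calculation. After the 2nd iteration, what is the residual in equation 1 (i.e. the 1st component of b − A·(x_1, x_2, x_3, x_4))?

Iteration 1:
  x_1 = (-1 - (-4)·0.0000 - (4)·0.0000 - (-2)·0.0000) / (14) = -0.0714
  x_2 = (4 - (-4)·0.0000 - (-3)·0.0000 - (-4)·0.0000) / (13) = 0.3077
  x_3 = (8 - (-2)·0.0000 - (-2)·0.0000 - (2)·0.0000) / (8) = 1.0000
  x_4 = (8 - (4)·0.0000 - (-3)·0.0000 - (-3)·0.0000) / (12) = 0.6667
Iteration 2:
  x_1 = (-1 - (-4)·0.3077 - (4)·1.0000 - (-2)·0.6667) / (14) = -0.1740
  x_2 = (4 - (-4)·-0.0714 - (-3)·1.0000 - (-4)·0.6667) / (13) = 0.7216
  x_3 = (8 - (-2)·-0.0714 - (-2)·0.3077 - (2)·0.6667) / (8) = 0.8924
  x_4 = (8 - (4)·-0.0714 - (-3)·0.3077 - (-3)·1.0000) / (12) = 1.0174
Residual b − A·x = (2.7876, 0.6700, -0.0788, 1.3292)

2.7876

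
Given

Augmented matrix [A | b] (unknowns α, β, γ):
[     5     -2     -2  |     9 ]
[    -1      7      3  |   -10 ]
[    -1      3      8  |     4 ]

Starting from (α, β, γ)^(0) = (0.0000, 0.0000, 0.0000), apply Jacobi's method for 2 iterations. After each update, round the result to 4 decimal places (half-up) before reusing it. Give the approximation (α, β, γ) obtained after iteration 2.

Iteration 1:
  α = (9 - (-2)·0.0000 - (-2)·0.0000) / (5) = 1.8000
  β = (-10 - (-1)·0.0000 - (3)·0.0000) / (7) = -1.4286
  γ = (4 - (-1)·0.0000 - (3)·0.0000) / (8) = 0.5000
Iteration 2:
  α = (9 - (-2)·-1.4286 - (-2)·0.5000) / (5) = 1.4286
  β = (-10 - (-1)·1.8000 - (3)·0.5000) / (7) = -1.3857
  γ = (4 - (-1)·1.8000 - (3)·-1.4286) / (8) = 1.2607

(1.4286, -1.3857, 1.2607)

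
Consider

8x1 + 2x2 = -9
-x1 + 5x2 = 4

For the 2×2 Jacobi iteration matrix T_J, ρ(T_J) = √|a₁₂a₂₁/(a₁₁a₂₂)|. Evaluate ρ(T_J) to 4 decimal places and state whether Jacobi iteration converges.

a₁₂a₂₁/(a₁₁a₂₂) = (2)·(-1) / ((8)·(5)) = -0.050000
ρ = √|-0.050000| = √0.050000 = 0.2236
ρ < 1, so Jacobi converges

0.2236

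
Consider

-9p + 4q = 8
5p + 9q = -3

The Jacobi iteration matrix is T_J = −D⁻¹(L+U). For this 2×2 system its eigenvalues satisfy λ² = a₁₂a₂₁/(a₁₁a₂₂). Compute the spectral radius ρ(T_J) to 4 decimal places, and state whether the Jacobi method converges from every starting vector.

0.4969

a₁₂a₂₁/(a₁₁a₂₂) = (4)·(5) / ((-9)·(9)) = -0.246914
ρ = √|-0.246914| = √0.246914 = 0.4969
ρ < 1, so Jacobi converges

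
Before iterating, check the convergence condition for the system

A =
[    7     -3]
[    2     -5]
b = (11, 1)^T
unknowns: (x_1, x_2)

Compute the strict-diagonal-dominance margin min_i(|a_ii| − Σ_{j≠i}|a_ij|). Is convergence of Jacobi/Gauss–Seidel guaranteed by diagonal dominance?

3

row 1: |7| − (3) = 4
row 2: |-5| − (2) = 3
minimum over rows = 3 → strictly diagonally dominant (convergence guaranteed)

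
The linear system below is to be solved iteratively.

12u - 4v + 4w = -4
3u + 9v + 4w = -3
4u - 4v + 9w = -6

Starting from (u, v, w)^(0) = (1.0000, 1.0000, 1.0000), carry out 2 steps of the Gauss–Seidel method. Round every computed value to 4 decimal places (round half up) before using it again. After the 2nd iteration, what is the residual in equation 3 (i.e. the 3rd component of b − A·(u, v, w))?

0.0004

Iteration 1:
  u = (-4 - (-4)·1.0000 - (4)·1.0000) / (12) = -0.3333
  v = (-3 - (3)·-0.3333 - (4)·1.0000) / (9) = -0.6667
  w = (-6 - (4)·-0.3333 - (-4)·-0.6667) / (9) = -0.8148
Iteration 2:
  u = (-4 - (-4)·-0.6667 - (4)·-0.8148) / (12) = -0.2840
  v = (-3 - (3)·-0.2840 - (4)·-0.8148) / (9) = 0.1235
  w = (-6 - (4)·-0.2840 - (-4)·0.1235) / (9) = -0.4856
Residual b − A·x = (1.8444, -1.3171, 0.0004)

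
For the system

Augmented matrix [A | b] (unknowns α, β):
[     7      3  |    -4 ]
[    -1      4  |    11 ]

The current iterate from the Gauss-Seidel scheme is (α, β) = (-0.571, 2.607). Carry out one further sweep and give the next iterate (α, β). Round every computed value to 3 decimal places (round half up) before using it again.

(-1.689, 2.328)

One sweep:
  α = (-4 - (3)·2.607) / (7) = -1.689
  β = (11 - (-1)·-1.689) / (4) = 2.328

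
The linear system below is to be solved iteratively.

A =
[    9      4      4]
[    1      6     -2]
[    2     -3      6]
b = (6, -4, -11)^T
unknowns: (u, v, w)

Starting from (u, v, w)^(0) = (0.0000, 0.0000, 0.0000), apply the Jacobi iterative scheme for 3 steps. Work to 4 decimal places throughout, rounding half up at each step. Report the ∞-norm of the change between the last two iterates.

Iteration 1:
  u = (6 - (4)·0.0000 - (4)·0.0000) / (9) = 0.6667
  v = (-4 - (1)·0.0000 - (-2)·0.0000) / (6) = -0.6667
  w = (-11 - (2)·0.0000 - (-3)·0.0000) / (6) = -1.8333
Iteration 2:
  u = (6 - (4)·-0.6667 - (4)·-1.8333) / (9) = 1.7778
  v = (-4 - (1)·0.6667 - (-2)·-1.8333) / (6) = -1.3889
  w = (-11 - (2)·0.6667 - (-3)·-0.6667) / (6) = -2.3889
Iteration 3:
  u = (6 - (4)·-1.3889 - (4)·-2.3889) / (9) = 2.3457
  v = (-4 - (1)·1.7778 - (-2)·-2.3889) / (6) = -1.7593
  w = (-11 - (2)·1.7778 - (-3)·-1.3889) / (6) = -3.1204
Change: (0.5679, -0.3704, -0.7315) → max |·| = 0.7315

0.7315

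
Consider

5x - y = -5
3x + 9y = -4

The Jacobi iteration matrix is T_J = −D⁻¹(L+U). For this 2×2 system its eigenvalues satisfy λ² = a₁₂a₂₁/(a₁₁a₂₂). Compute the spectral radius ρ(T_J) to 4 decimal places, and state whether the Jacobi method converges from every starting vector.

a₁₂a₂₁/(a₁₁a₂₂) = (-1)·(3) / ((5)·(9)) = -0.066667
ρ = √|-0.066667| = √0.066667 = 0.2582
ρ < 1, so Jacobi converges

0.2582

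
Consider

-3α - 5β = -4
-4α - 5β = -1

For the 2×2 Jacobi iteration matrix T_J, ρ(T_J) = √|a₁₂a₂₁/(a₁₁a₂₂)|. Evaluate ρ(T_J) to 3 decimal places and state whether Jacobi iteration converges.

1.155

a₁₂a₂₁/(a₁₁a₂₂) = (-5)·(-4) / ((-3)·(-5)) = 1.333333
ρ = √|1.333333| = √1.333333 = 1.155
ρ > 1, so Jacobi diverges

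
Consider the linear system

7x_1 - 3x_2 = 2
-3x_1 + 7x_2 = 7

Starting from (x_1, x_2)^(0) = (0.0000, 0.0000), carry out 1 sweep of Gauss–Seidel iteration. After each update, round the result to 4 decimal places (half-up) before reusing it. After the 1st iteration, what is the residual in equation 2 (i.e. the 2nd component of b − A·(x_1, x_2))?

Iteration 1:
  x_1 = (2 - (-3)·0.0000) / (7) = 0.2857
  x_2 = (7 - (-3)·0.2857) / (7) = 1.1224
Residual b − A·x = (3.3673, 0.0003)

0.0003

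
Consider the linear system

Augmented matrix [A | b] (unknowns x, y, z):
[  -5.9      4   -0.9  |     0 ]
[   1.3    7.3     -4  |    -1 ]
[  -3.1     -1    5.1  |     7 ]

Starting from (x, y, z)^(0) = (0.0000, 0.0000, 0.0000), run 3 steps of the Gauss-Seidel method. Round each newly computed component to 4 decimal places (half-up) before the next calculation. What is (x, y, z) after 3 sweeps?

(0.2418, 0.5429, 1.6260)

Iteration 1:
  x = (0 - (4)·0.0000 - (-0.9)·0.0000) / (-5.9) = 0.0000
  y = (-1 - (1.3)·0.0000 - (-4)·0.0000) / (7.3) = -0.1370
  z = (7 - (-3.1)·0.0000 - (-1)·-0.1370) / (5.1) = 1.3457
Iteration 2:
  x = (0 - (4)·-0.1370 - (-0.9)·1.3457) / (-5.9) = -0.2982
  y = (-1 - (1.3)·-0.2982 - (-4)·1.3457) / (7.3) = 0.6535
  z = (7 - (-3.1)·-0.2982 - (-1)·0.6535) / (5.1) = 1.3194
Iteration 3:
  x = (0 - (4)·0.6535 - (-0.9)·1.3194) / (-5.9) = 0.2418
  y = (-1 - (1.3)·0.2418 - (-4)·1.3194) / (7.3) = 0.5429
  z = (7 - (-3.1)·0.2418 - (-1)·0.5429) / (5.1) = 1.6260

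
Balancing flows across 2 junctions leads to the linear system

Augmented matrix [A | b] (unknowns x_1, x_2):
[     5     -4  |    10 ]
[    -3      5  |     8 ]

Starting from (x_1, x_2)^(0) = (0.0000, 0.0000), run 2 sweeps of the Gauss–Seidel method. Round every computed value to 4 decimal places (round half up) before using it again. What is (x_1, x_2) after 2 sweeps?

(4.2400, 4.1440)

Iteration 1:
  x_1 = (10 - (-4)·0.0000) / (5) = 2.0000
  x_2 = (8 - (-3)·2.0000) / (5) = 2.8000
Iteration 2:
  x_1 = (10 - (-4)·2.8000) / (5) = 4.2400
  x_2 = (8 - (-3)·4.2400) / (5) = 4.1440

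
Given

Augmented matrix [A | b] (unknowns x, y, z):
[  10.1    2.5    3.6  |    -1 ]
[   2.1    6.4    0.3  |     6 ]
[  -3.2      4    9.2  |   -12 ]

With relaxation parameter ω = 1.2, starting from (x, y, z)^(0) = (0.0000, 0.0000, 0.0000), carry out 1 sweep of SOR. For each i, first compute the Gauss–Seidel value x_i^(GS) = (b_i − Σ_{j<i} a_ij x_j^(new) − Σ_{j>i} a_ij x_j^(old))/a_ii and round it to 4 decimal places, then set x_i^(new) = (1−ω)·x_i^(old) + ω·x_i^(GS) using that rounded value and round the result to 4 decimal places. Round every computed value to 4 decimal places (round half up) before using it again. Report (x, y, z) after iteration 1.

Iteration 1:
  x: GS value = (-1 - (2.5)·0.0000 - (3.6)·0.0000) / (10.1) = -0.0990;  x ← (1−ω)·0.0000 + ω·-0.0990 = -0.1188
  y: GS value = (6 - (2.1)·-0.1188 - (0.3)·0.0000) / (6.4) = 0.9765;  y ← (1−ω)·0.0000 + ω·0.9765 = 1.1718
  z: GS value = (-12 - (-3.2)·-0.1188 - (4)·1.1718) / (9.2) = -1.8551;  z ← (1−ω)·0.0000 + ω·-1.8551 = -2.2261

(-0.1188, 1.1718, -2.2261)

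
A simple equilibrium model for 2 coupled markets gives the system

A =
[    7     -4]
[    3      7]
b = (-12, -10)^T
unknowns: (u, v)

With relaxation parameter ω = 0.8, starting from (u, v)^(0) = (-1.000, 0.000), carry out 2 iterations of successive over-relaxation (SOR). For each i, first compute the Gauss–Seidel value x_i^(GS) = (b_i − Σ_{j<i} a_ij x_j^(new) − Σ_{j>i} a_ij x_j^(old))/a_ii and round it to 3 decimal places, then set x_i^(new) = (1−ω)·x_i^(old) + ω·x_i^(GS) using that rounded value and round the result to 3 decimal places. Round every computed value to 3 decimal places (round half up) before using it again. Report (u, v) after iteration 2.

(-1.961, -0.591)

Iteration 1:
  u: GS value = (-12 - (-4)·0.000) / (7) = -1.714;  u ← (1−ω)·-1.000 + ω·-1.714 = -1.571
  v: GS value = (-10 - (3)·-1.571) / (7) = -0.755;  v ← (1−ω)·0.000 + ω·-0.755 = -0.604
Iteration 2:
  u: GS value = (-12 - (-4)·-0.604) / (7) = -2.059;  u ← (1−ω)·-1.571 + ω·-2.059 = -1.961
  v: GS value = (-10 - (3)·-1.961) / (7) = -0.588;  v ← (1−ω)·-0.604 + ω·-0.588 = -0.591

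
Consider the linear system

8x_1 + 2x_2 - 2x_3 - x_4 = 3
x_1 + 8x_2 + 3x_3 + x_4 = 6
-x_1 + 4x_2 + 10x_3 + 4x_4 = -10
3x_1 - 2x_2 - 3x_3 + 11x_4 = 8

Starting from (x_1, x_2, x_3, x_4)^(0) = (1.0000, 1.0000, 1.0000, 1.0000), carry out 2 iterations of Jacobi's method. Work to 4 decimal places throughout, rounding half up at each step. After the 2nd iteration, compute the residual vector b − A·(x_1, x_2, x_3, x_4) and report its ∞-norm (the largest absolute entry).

4.5848

Iteration 1:
  x_1 = (3 - (2)·1.0000 - (-2)·1.0000 - (-1)·1.0000) / (8) = 0.5000
  x_2 = (6 - (1)·1.0000 - (3)·1.0000 - (1)·1.0000) / (8) = 0.1250
  x_3 = (-10 - (-1)·1.0000 - (4)·1.0000 - (4)·1.0000) / (10) = -1.7000
  x_4 = (8 - (3)·1.0000 - (-2)·1.0000 - (-3)·1.0000) / (11) = 0.9091
Iteration 2:
  x_1 = (3 - (2)·0.1250 - (-2)·-1.7000 - (-1)·0.9091) / (8) = 0.0324
  x_2 = (6 - (1)·0.5000 - (3)·-1.7000 - (1)·0.9091) / (8) = 1.2114
  x_3 = (-10 - (-1)·0.5000 - (4)·0.1250 - (4)·0.9091) / (10) = -1.3636
  x_4 = (8 - (3)·0.5000 - (-2)·0.1250 - (-3)·-1.7000) / (11) = 0.1500
Residual b − A·x = (-2.2592, 0.2172, -1.7772, 4.5848); ∞-norm = 4.5848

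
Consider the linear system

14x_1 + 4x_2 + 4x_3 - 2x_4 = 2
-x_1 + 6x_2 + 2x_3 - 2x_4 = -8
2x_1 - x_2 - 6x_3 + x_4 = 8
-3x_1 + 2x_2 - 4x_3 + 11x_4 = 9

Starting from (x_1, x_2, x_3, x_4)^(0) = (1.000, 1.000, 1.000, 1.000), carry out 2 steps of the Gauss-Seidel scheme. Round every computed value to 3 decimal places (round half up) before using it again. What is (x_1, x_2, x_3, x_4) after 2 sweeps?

(0.920, -0.631, -0.819, 0.886)

Iteration 1:
  x_1 = (2 - (4)·1.000 - (4)·1.000 - (-2)·1.000) / (14) = -0.286
  x_2 = (-8 - (-1)·-0.286 - (2)·1.000 - (-2)·1.000) / (6) = -1.381
  x_3 = (8 - (2)·-0.286 - (-1)·-1.381 - (1)·1.000) / (-6) = -1.032
  x_4 = (9 - (-3)·-0.286 - (2)·-1.381 - (-4)·-1.032) / (11) = 0.616
Iteration 2:
  x_1 = (2 - (4)·-1.381 - (4)·-1.032 - (-2)·0.616) / (14) = 0.920
  x_2 = (-8 - (-1)·0.920 - (2)·-1.032 - (-2)·0.616) / (6) = -0.631
  x_3 = (8 - (2)·0.920 - (-1)·-0.631 - (1)·0.616) / (-6) = -0.819
  x_4 = (9 - (-3)·0.920 - (2)·-0.631 - (-4)·-0.819) / (11) = 0.886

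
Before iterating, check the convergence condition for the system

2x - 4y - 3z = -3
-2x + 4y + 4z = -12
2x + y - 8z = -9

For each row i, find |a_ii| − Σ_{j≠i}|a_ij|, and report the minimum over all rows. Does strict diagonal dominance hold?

row 1: |2| − (4+3) = -5
row 2: |4| − (2+4) = -2
row 3: |-8| − (2+1) = 5
minimum over rows = -5 → not strictly diagonally dominant

-5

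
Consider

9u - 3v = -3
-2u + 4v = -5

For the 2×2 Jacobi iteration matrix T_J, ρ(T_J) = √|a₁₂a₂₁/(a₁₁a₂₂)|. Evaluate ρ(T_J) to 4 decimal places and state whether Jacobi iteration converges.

0.4082

a₁₂a₂₁/(a₁₁a₂₂) = (-3)·(-2) / ((9)·(4)) = 0.166667
ρ = √|0.166667| = √0.166667 = 0.4082
ρ < 1, so Jacobi converges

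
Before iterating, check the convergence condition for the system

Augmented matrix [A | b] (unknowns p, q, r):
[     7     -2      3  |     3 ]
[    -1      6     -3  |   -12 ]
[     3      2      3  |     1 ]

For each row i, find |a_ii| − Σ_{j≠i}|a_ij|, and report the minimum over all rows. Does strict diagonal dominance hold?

-2

row 1: |7| − (2+3) = 2
row 2: |6| − (1+3) = 2
row 3: |3| − (3+2) = -2
minimum over rows = -2 → not strictly diagonally dominant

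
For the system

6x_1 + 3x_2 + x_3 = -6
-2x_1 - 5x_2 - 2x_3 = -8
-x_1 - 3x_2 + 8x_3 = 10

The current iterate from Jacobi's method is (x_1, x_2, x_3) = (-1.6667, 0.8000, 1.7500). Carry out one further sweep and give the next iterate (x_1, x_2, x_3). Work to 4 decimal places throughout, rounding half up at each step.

(-1.6917, 1.5667, 1.3417)

One sweep:
  x_1 = (-6 - (3)·0.8000 - (1)·1.7500) / (6) = -1.6917
  x_2 = (-8 - (-2)·-1.6667 - (-2)·1.7500) / (-5) = 1.5667
  x_3 = (10 - (-1)·-1.6667 - (-3)·0.8000) / (8) = 1.3417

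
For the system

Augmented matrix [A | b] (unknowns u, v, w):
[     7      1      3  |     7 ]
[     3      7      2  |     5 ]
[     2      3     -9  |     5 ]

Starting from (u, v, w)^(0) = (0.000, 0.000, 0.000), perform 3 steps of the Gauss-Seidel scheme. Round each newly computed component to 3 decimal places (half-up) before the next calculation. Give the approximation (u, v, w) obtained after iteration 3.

(1.043, 0.327, -0.215)

Iteration 1:
  u = (7 - (1)·0.000 - (3)·0.000) / (7) = 1.000
  v = (5 - (3)·1.000 - (2)·0.000) / (7) = 0.286
  w = (5 - (2)·1.000 - (3)·0.286) / (-9) = -0.238
Iteration 2:
  u = (7 - (1)·0.286 - (3)·-0.238) / (7) = 1.061
  v = (5 - (3)·1.061 - (2)·-0.238) / (7) = 0.328
  w = (5 - (2)·1.061 - (3)·0.328) / (-9) = -0.210
Iteration 3:
  u = (7 - (1)·0.328 - (3)·-0.210) / (7) = 1.043
  v = (5 - (3)·1.043 - (2)·-0.210) / (7) = 0.327
  w = (5 - (2)·1.043 - (3)·0.327) / (-9) = -0.215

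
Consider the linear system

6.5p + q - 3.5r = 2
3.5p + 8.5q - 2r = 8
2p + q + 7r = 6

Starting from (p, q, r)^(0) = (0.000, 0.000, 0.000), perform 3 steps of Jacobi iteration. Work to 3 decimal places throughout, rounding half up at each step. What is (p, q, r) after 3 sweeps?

Iteration 1:
  p = (2 - (1)·0.000 - (-3.5)·0.000) / (6.5) = 0.308
  q = (8 - (3.5)·0.000 - (-2)·0.000) / (8.5) = 0.941
  r = (6 - (2)·0.000 - (1)·0.000) / (7) = 0.857
Iteration 2:
  p = (2 - (1)·0.941 - (-3.5)·0.857) / (6.5) = 0.624
  q = (8 - (3.5)·0.308 - (-2)·0.857) / (8.5) = 1.016
  r = (6 - (2)·0.308 - (1)·0.941) / (7) = 0.635
Iteration 3:
  p = (2 - (1)·1.016 - (-3.5)·0.635) / (6.5) = 0.493
  q = (8 - (3.5)·0.624 - (-2)·0.635) / (8.5) = 0.834
  r = (6 - (2)·0.624 - (1)·1.016) / (7) = 0.534

(0.493, 0.834, 0.534)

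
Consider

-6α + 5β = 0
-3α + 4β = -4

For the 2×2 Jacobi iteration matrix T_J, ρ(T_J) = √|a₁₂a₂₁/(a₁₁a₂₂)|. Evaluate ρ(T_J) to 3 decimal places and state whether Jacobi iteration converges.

0.791

a₁₂a₂₁/(a₁₁a₂₂) = (5)·(-3) / ((-6)·(4)) = 0.625000
ρ = √|0.625000| = √0.625000 = 0.791
ρ < 1, so Jacobi converges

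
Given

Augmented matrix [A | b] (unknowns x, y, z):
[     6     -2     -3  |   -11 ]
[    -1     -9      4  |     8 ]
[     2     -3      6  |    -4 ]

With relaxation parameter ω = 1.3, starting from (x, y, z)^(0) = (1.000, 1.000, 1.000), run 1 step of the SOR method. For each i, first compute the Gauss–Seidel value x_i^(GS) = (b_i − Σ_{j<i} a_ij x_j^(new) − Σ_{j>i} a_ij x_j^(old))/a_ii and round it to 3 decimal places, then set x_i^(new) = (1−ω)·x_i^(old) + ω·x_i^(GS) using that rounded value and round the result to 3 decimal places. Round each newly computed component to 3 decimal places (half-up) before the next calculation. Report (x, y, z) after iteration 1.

Iteration 1:
  x: GS value = (-11 - (-2)·1.000 - (-3)·1.000) / (6) = -1.000;  x ← (1−ω)·1.000 + ω·-1.000 = -1.600
  y: GS value = (8 - (-1)·-1.600 - (4)·1.000) / (-9) = -0.267;  y ← (1−ω)·1.000 + ω·-0.267 = -0.647
  z: GS value = (-4 - (2)·-1.600 - (-3)·-0.647) / (6) = -0.457;  z ← (1−ω)·1.000 + ω·-0.457 = -0.894

(-1.600, -0.647, -0.894)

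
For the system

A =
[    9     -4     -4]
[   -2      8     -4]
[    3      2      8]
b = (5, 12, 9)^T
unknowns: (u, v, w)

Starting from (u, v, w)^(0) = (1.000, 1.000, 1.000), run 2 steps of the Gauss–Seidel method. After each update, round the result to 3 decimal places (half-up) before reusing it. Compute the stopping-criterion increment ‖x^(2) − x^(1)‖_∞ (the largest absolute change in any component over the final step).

0.464

Iteration 1:
  u = (5 - (-4)·1.000 - (-4)·1.000) / (9) = 1.444
  v = (12 - (-2)·1.444 - (-4)·1.000) / (8) = 2.361
  w = (9 - (3)·1.444 - (2)·2.361) / (8) = -0.007
Iteration 2:
  u = (5 - (-4)·2.361 - (-4)·-0.007) / (9) = 1.602
  v = (12 - (-2)·1.602 - (-4)·-0.007) / (8) = 1.897
  w = (9 - (3)·1.602 - (2)·1.897) / (8) = 0.050
Change: (0.158, -0.464, 0.057) → max |·| = 0.464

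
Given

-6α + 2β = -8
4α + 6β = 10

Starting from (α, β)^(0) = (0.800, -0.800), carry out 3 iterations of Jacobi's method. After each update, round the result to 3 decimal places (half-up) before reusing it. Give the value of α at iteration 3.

1.652

Iteration 1:
  α = (-8 - (2)·-0.800) / (-6) = 1.067
  β = (10 - (4)·0.800) / (6) = 1.133
Iteration 2:
  α = (-8 - (2)·1.133) / (-6) = 1.711
  β = (10 - (4)·1.067) / (6) = 0.955
Iteration 3:
  α = (-8 - (2)·0.955) / (-6) = 1.652
  β = (10 - (4)·1.711) / (6) = 0.526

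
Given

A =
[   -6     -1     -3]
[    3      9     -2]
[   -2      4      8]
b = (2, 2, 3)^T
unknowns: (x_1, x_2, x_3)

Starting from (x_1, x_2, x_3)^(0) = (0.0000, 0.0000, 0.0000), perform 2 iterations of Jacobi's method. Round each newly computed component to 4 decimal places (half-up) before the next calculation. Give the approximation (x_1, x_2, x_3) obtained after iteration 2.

(-0.5579, 0.4167, 0.1806)

Iteration 1:
  x_1 = (2 - (-1)·0.0000 - (-3)·0.0000) / (-6) = -0.3333
  x_2 = (2 - (3)·0.0000 - (-2)·0.0000) / (9) = 0.2222
  x_3 = (3 - (-2)·0.0000 - (4)·0.0000) / (8) = 0.3750
Iteration 2:
  x_1 = (2 - (-1)·0.2222 - (-3)·0.3750) / (-6) = -0.5579
  x_2 = (2 - (3)·-0.3333 - (-2)·0.3750) / (9) = 0.4167
  x_3 = (3 - (-2)·-0.3333 - (4)·0.2222) / (8) = 0.1806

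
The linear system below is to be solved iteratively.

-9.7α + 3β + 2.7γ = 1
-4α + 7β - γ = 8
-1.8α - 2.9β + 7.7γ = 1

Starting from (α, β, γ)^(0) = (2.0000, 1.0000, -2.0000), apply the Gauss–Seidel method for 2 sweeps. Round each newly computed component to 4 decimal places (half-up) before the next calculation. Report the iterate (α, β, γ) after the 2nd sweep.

(0.1823, 1.2892, 0.6580)

Iteration 1:
  α = (1 - (3)·1.0000 - (2.7)·-2.0000) / (-9.7) = -0.3505
  β = (8 - (-4)·-0.3505 - (-1)·-2.0000) / (7) = 0.6569
  γ = (1 - (-1.8)·-0.3505 - (-2.9)·0.6569) / (7.7) = 0.2953
Iteration 2:
  α = (1 - (3)·0.6569 - (2.7)·0.2953) / (-9.7) = 0.1823
  β = (8 - (-4)·0.1823 - (-1)·0.2953) / (7) = 1.2892
  γ = (1 - (-1.8)·0.1823 - (-2.9)·1.2892) / (7.7) = 0.6580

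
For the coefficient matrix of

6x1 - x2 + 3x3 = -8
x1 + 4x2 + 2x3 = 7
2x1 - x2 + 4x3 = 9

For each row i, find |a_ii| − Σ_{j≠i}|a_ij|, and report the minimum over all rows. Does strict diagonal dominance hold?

1

row 1: |6| − (1+3) = 2
row 2: |4| − (1+2) = 1
row 3: |4| − (2+1) = 1
minimum over rows = 1 → strictly diagonally dominant (convergence guaranteed)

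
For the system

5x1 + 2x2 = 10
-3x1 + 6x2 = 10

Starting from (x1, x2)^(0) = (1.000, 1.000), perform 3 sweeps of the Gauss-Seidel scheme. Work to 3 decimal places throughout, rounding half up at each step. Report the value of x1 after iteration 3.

Iteration 1:
  x1 = (10 - (2)·1.000) / (5) = 1.600
  x2 = (10 - (-3)·1.600) / (6) = 2.467
Iteration 2:
  x1 = (10 - (2)·2.467) / (5) = 1.013
  x2 = (10 - (-3)·1.013) / (6) = 2.173
Iteration 3:
  x1 = (10 - (2)·2.173) / (5) = 1.131
  x2 = (10 - (-3)·1.131) / (6) = 2.232

1.131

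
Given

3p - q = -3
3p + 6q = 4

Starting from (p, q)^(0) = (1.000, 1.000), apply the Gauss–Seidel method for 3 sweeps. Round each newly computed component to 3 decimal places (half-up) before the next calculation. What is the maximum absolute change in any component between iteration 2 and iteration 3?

Iteration 1:
  p = (-3 - (-1)·1.000) / (3) = -0.667
  q = (4 - (3)·-0.667) / (6) = 1.000
Iteration 2:
  p = (-3 - (-1)·1.000) / (3) = -0.667
  q = (4 - (3)·-0.667) / (6) = 1.000
Iteration 3:
  p = (-3 - (-1)·1.000) / (3) = -0.667
  q = (4 - (3)·-0.667) / (6) = 1.000
Change: (0.000, 0.000) → max |·| = 0.000

0.000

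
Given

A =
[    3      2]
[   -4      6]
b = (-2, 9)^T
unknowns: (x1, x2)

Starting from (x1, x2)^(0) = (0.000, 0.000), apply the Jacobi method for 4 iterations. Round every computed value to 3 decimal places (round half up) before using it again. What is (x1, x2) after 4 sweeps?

Iteration 1:
  x1 = (-2 - (2)·0.000) / (3) = -0.667
  x2 = (9 - (-4)·0.000) / (6) = 1.500
Iteration 2:
  x1 = (-2 - (2)·1.500) / (3) = -1.667
  x2 = (9 - (-4)·-0.667) / (6) = 1.055
Iteration 3:
  x1 = (-2 - (2)·1.055) / (3) = -1.370
  x2 = (9 - (-4)·-1.667) / (6) = 0.389
Iteration 4:
  x1 = (-2 - (2)·0.389) / (3) = -0.926
  x2 = (9 - (-4)·-1.370) / (6) = 0.587

(-0.926, 0.587)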